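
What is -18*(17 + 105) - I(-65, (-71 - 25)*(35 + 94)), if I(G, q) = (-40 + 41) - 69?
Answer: -2128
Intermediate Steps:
I(G, q) = -68 (I(G, q) = 1 - 69 = -68)
-18*(17 + 105) - I(-65, (-71 - 25)*(35 + 94)) = -18*(17 + 105) - 1*(-68) = -18*122 + 68 = -2196 + 68 = -2128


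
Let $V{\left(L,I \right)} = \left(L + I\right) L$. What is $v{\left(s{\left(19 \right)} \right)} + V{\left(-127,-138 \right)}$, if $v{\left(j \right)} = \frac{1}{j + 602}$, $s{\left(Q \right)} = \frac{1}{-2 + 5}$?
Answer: $\frac{60814588}{1807} \approx 33655.0$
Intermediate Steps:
$s{\left(Q \right)} = \frac{1}{3}$
$V{\left(L,I \right)} = L \left(I + L\right)$ ($V{\left(L,I \right)} = \left(I + L\right) L = L \left(I + L\right)$)
$v{\left(j \right)} = \frac{1}{602 + j}$
$v{\left(s{\left(19 \right)} \right)} + V{\left(-127,-138 \right)} = \frac{1}{602 + \frac{1}{3}} - 127 \left(-138 - 127\right) = \frac{1}{\frac{1807}{3}} - -33655 = \frac{3}{1807} + 33655 = \frac{60814588}{1807}$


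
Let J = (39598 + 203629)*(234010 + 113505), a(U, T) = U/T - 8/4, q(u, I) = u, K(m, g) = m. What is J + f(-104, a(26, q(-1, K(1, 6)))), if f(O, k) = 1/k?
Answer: 2366700865339/28 ≈ 8.4525e+10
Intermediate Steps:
a(U, T) = -2 + U/T (a(U, T) = U/T - 8*¼ = U/T - 2 = -2 + U/T)
J = 84525030905 (J = 243227*347515 = 84525030905)
J + f(-104, a(26, q(-1, K(1, 6)))) = 84525030905 + 1/(-2 + 26/(-1)) = 84525030905 + 1/(-2 + 26*(-1)) = 84525030905 + 1/(-2 - 26) = 84525030905 + 1/(-28) = 84525030905 - 1/28 = 2366700865339/28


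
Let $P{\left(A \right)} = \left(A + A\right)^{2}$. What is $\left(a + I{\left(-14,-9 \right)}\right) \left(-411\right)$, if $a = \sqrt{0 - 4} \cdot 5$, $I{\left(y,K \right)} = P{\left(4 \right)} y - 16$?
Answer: $374832 - 4110 i \approx 3.7483 \cdot 10^{5} - 4110.0 i$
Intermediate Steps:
$P{\left(A \right)} = 4 A^{2}$ ($P{\left(A \right)} = \left(2 A\right)^{2} = 4 A^{2}$)
$I{\left(y,K \right)} = -16 + 64 y$ ($I{\left(y,K \right)} = 4 \cdot 4^{2} y - 16 = 4 \cdot 16 y - 16 = 64 y - 16 = -16 + 64 y$)
$a = 10 i$ ($a = \sqrt{-4} \cdot 5 = 2 i 5 = 10 i \approx 10.0 i$)
$\left(a + I{\left(-14,-9 \right)}\right) \left(-411\right) = \left(10 i + \left(-16 + 64 \left(-14\right)\right)\right) \left(-411\right) = \left(10 i - 912\right) \left(-411\right) = \left(-912 + 10 i\right) \left(-411\right) = 374832 - 4110 i$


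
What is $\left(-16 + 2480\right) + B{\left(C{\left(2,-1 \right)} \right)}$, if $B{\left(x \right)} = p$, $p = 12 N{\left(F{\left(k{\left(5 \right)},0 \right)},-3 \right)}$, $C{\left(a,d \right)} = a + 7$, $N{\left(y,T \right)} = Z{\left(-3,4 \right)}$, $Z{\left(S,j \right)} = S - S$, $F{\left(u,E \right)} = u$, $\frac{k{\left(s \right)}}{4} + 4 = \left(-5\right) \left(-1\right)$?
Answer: $2464$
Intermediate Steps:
$k{\left(s \right)} = 4$ ($k{\left(s \right)} = -16 + 4 \left(\left(-5\right) \left(-1\right)\right) = -16 + 4 \cdot 5 = -16 + 20 = 4$)
$Z{\left(S,j \right)} = 0$
$N{\left(y,T \right)} = 0$
$C{\left(a,d \right)} = 7 + a$
$p = 0$ ($p = 12 \cdot 0 = 0$)
$B{\left(x \right)} = 0$
$\left(-16 + 2480\right) + B{\left(C{\left(2,-1 \right)} \right)} = \left(-16 + 2480\right) + 0 = 2464 + 0 = 2464$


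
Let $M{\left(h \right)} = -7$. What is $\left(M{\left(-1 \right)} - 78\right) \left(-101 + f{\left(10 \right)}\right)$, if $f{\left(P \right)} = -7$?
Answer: $9180$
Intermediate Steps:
$\left(M{\left(-1 \right)} - 78\right) \left(-101 + f{\left(10 \right)}\right) = \left(-7 - 78\right) \left(-101 - 7\right) = \left(-7 - 78\right) \left(-108\right) = \left(-85\right) \left(-108\right) = 9180$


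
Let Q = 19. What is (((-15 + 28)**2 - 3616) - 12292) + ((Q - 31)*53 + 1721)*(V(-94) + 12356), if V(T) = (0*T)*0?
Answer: 13390521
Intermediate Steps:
V(T) = 0 (V(T) = 0*0 = 0)
(((-15 + 28)**2 - 3616) - 12292) + ((Q - 31)*53 + 1721)*(V(-94) + 12356) = (((-15 + 28)**2 - 3616) - 12292) + ((19 - 31)*53 + 1721)*(0 + 12356) = ((13**2 - 3616) - 12292) + (-12*53 + 1721)*12356 = ((169 - 3616) - 12292) + (-636 + 1721)*12356 = (-3447 - 12292) + 1085*12356 = -15739 + 13406260 = 13390521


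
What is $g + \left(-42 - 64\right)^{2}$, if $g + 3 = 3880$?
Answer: $15113$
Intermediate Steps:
$g = 3877$ ($g = -3 + 3880 = 3877$)
$g + \left(-42 - 64\right)^{2} = 3877 + \left(-42 - 64\right)^{2} = 3877 + \left(-106\right)^{2} = 3877 + 11236 = 15113$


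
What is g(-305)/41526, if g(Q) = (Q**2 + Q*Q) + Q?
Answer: 61915/13842 ≈ 4.4730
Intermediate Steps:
g(Q) = Q + 2*Q**2 (g(Q) = (Q**2 + Q**2) + Q = 2*Q**2 + Q = Q + 2*Q**2)
g(-305)/41526 = -305*(1 + 2*(-305))/41526 = -305*(1 - 610)*(1/41526) = -305*(-609)*(1/41526) = 185745*(1/41526) = 61915/13842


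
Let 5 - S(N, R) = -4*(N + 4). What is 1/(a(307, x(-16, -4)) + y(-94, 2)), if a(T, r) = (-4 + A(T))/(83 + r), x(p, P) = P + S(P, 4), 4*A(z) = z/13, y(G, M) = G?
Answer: -1456/136831 ≈ -0.010641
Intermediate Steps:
A(z) = z/52 (A(z) = (z/13)/4 = z/52)
S(N, R) = 21 + 4*N (S(N, R) = 5 - (-4)*(N + 4) = 5 - (-4)*(4 + N) = 5 - (-16 - 4*N) = 5 + (16 + 4*N) = 21 + 4*N)
x(p, P) = 21 + 5*P (x(p, P) = P + (21 + 4*P) = 21 + 5*P)
a(T, r) = (-4 + T/52)/(83 + r)
1/(a(307, x(-16, -4)) + y(-94, 2)) = 1/((-208 + 307)/(52*(83 + (21 + 5*(-4)))) - 94) = 1/((1/52)*99/(83 + (21 - 20)) - 94) = 1/((1/52)*99/(83 + 1) - 94) = 1/((1/52)*99/84 - 94) = 1/((1/52)*(1/84)*99 - 94) = 1/(33/1456 - 94) = 1/(-136831/1456) = -1456/136831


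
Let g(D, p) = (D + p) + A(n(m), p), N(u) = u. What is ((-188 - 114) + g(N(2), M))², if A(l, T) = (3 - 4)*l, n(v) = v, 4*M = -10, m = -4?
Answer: 356409/4 ≈ 89102.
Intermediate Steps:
M = -5/2 (M = (¼)*(-10) = -5/2 ≈ -2.5000)
A(l, T) = -l
g(D, p) = 4 + D + p (g(D, p) = (D + p) - 1*(-4) = (D + p) + 4 = 4 + D + p)
((-188 - 114) + g(N(2), M))² = ((-188 - 114) + (4 + 2 - 5/2))² = (-302 + 7/2)² = (-597/2)² = 356409/4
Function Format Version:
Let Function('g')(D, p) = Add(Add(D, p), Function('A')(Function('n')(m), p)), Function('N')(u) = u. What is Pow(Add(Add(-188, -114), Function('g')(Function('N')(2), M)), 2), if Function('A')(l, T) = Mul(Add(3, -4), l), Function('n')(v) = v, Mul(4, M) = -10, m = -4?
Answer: Rational(356409, 4) ≈ 89102.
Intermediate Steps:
M = Rational(-5, 2) (M = Mul(Rational(1, 4), -10) = Rational(-5, 2) ≈ -2.5000)
Function('A')(l, T) = Mul(-1, l)
Function('g')(D, p) = Add(4, D, p) (Function('g')(D, p) = Add(Add(D, p), Mul(-1, -4)) = Add(Add(D, p), 4) = Add(4, D, p))
Pow(Add(Add(-188, -114), Function('g')(Function('N')(2), M)), 2) = Pow(Add(Add(-188, -114), Add(4, 2, Rational(-5, 2))), 2) = Pow(Add(-302, Rational(7, 2)), 2) = Pow(Rational(-597, 2), 2) = Rational(356409, 4)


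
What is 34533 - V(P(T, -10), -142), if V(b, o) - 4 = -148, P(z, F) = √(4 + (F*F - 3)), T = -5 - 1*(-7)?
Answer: 34677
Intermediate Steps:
T = 2 (T = -5 + 7 = 2)
P(z, F) = √(1 + F²) (P(z, F) = √(4 + (F² - 3)) = √(4 + (-3 + F²)) = √(1 + F²))
V(b, o) = -144 (V(b, o) = 4 - 148 = -144)
34533 - V(P(T, -10), -142) = 34533 - 1*(-144) = 34533 + 144 = 34677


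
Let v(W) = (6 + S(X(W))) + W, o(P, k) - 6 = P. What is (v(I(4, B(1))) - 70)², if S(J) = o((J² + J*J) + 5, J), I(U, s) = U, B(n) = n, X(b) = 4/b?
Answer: 2209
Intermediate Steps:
o(P, k) = 6 + P
S(J) = 11 + 2*J² (S(J) = 6 + ((J² + J*J) + 5) = 6 + ((J² + J²) + 5) = 6 + (2*J² + 5) = 6 + (5 + 2*J²) = 11 + 2*J²)
v(W) = 17 + W + 32/W² (v(W) = (6 + (11 + 2*(4/W)²)) + W = (6 + (11 + 2*(16/W²))) + W = (6 + (11 + 32/W²)) + W = (17 + 32/W²) + W = 17 + W + 32/W²)
(v(I(4, B(1))) - 70)² = ((17 + 4 + 32/4²) - 70)² = ((17 + 4 + 32*(1/16)) - 70)² = ((17 + 4 + 2) - 70)² = (23 - 70)² = (-47)² = 2209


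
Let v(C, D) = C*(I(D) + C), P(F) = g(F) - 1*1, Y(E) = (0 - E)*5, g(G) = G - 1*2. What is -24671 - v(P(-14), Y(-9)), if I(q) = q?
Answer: -24195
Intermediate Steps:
g(G) = -2 + G (g(G) = G - 2 = -2 + G)
Y(E) = -5*E (Y(E) = -E*5 = -5*E)
P(F) = -3 + F (P(F) = (-2 + F) - 1*1 = (-2 + F) - 1 = -3 + F)
v(C, D) = C*(C + D) (v(C, D) = C*(D + C) = C*(C + D))
-24671 - v(P(-14), Y(-9)) = -24671 - (-3 - 14)*((-3 - 14) - 5*(-9)) = -24671 - (-17)*(-17 + 45) = -24671 - (-17)*28 = -24671 - 1*(-476) = -24671 + 476 = -24195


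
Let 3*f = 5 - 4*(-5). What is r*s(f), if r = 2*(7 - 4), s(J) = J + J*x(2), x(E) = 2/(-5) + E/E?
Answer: 80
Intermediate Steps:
x(E) = ⅗ (x(E) = 2*(-⅕) + 1 = -⅖ + 1 = ⅗)
f = 25/3 (f = (5 - 4*(-5))/3 = (5 + 20)/3 = (⅓)*25 = 25/3 ≈ 8.3333)
s(J) = 8*J/5 (s(J) = J + J*(⅗) = J + 3*J/5 = 8*J/5)
r = 6 (r = 2*3 = 6)
r*s(f) = 6*((8/5)*(25/3)) = 6*(40/3) = 80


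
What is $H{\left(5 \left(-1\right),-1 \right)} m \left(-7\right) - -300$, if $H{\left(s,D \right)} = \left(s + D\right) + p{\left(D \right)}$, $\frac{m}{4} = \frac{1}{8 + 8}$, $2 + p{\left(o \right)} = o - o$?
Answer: $314$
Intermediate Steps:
$p{\left(o \right)} = -2$ ($p{\left(o \right)} = -2 + \left(o - o\right) = -2 + 0 = -2$)
$m = \frac{1}{4}$ ($m = \frac{4}{8 + 8} = \frac{4}{16} = 4 \cdot \frac{1}{16} = \frac{1}{4} \approx 0.25$)
$H{\left(s,D \right)} = -2 + D + s$ ($H{\left(s,D \right)} = \left(s + D\right) - 2 = \left(D + s\right) - 2 = -2 + D + s$)
$H{\left(5 \left(-1\right),-1 \right)} m \left(-7\right) - -300 = \left(-2 - 1 + 5 \left(-1\right)\right) \frac{1}{4} \left(-7\right) - -300 = \left(-2 - 1 - 5\right) \frac{1}{4} \left(-7\right) + 300 = \left(-8\right) \frac{1}{4} \left(-7\right) + 300 = \left(-2\right) \left(-7\right) + 300 = 14 + 300 = 314$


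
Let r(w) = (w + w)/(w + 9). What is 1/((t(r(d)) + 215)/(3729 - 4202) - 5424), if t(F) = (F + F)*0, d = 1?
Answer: -11/59669 ≈ -0.00018435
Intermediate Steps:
r(w) = 2*w/(9 + w) (r(w) = (2*w)/(9 + w) = 2*w/(9 + w))
t(F) = 0 (t(F) = (2*F)*0 = 0)
1/((t(r(d)) + 215)/(3729 - 4202) - 5424) = 1/((0 + 215)/(3729 - 4202) - 5424) = 1/(215/(-473) - 5424) = 1/(215*(-1/473) - 5424) = 1/(-5/11 - 5424) = 1/(-59669/11) = -11/59669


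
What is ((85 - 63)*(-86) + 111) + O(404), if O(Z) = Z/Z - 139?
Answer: -1919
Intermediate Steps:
O(Z) = -138 (O(Z) = 1 - 139 = -138)
((85 - 63)*(-86) + 111) + O(404) = ((85 - 63)*(-86) + 111) - 138 = (22*(-86) + 111) - 138 = (-1892 + 111) - 138 = -1781 - 138 = -1919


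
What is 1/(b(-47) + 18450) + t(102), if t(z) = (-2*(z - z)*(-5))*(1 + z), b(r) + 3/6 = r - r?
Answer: 2/36899 ≈ 5.4202e-5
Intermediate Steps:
b(r) = -1/2 (b(r) = -1/2 + (r - r) = -1/2 + 0 = -1/2)
t(z) = 0 (t(z) = (-2*0*(-5))*(1 + z) = (0*(-5))*(1 + z) = 0*(1 + z) = 0)
1/(b(-47) + 18450) + t(102) = 1/(-1/2 + 18450) + 0 = 1/(36899/2) + 0 = 2/36899 + 0 = 2/36899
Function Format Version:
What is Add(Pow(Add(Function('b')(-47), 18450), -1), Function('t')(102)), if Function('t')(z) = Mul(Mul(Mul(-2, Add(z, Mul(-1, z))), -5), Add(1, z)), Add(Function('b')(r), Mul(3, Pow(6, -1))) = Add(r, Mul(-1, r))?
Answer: Rational(2, 36899) ≈ 5.4202e-5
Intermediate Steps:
Function('b')(r) = Rational(-1, 2) (Function('b')(r) = Add(Rational(-1, 2), Add(r, Mul(-1, r))) = Add(Rational(-1, 2), 0) = Rational(-1, 2))
Function('t')(z) = 0 (Function('t')(z) = Mul(Mul(Mul(-2, 0), -5), Add(1, z)) = Mul(Mul(0, -5), Add(1, z)) = Mul(0, Add(1, z)) = 0)
Add(Pow(Add(Function('b')(-47), 18450), -1), Function('t')(102)) = Add(Pow(Add(Rational(-1, 2), 18450), -1), 0) = Add(Pow(Rational(36899, 2), -1), 0) = Add(Rational(2, 36899), 0) = Rational(2, 36899)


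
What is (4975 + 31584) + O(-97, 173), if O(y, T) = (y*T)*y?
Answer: 1664316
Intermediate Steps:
O(y, T) = T*y² (O(y, T) = (T*y)*y = T*y²)
(4975 + 31584) + O(-97, 173) = (4975 + 31584) + 173*(-97)² = 36559 + 173*9409 = 36559 + 1627757 = 1664316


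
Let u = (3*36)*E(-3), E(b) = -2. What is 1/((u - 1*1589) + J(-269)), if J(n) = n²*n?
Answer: -1/19466914 ≈ -5.1369e-8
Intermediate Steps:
J(n) = n³
u = -216 (u = (3*36)*(-2) = 108*(-2) = -216)
1/((u - 1*1589) + J(-269)) = 1/((-216 - 1*1589) + (-269)³) = 1/((-216 - 1589) - 19465109) = 1/(-1805 - 19465109) = 1/(-19466914) = -1/19466914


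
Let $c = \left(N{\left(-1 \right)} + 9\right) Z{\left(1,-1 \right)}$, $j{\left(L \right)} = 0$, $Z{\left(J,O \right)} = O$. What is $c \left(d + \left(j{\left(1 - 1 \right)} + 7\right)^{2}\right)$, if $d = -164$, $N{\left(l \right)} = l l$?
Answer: $1150$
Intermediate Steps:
$N{\left(l \right)} = l^{2}$
$c = -10$ ($c = \left(\left(-1\right)^{2} + 9\right) \left(-1\right) = \left(1 + 9\right) \left(-1\right) = 10 \left(-1\right) = -10$)
$c \left(d + \left(j{\left(1 - 1 \right)} + 7\right)^{2}\right) = - 10 \left(-164 + \left(0 + 7\right)^{2}\right) = - 10 \left(-164 + 7^{2}\right) = - 10 \left(-164 + 49\right) = \left(-10\right) \left(-115\right) = 1150$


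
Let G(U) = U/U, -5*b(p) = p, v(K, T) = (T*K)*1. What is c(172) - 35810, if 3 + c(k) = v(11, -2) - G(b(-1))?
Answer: -35836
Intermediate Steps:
v(K, T) = K*T (v(K, T) = (K*T)*1 = K*T)
b(p) = -p/5
G(U) = 1
c(k) = -26 (c(k) = -3 + (11*(-2) - 1*1) = -3 + (-22 - 1) = -3 - 23 = -26)
c(172) - 35810 = -26 - 35810 = -35836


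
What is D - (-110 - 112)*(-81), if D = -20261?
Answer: -38243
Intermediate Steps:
D - (-110 - 112)*(-81) = -20261 - (-110 - 112)*(-81) = -20261 - (-222)*(-81) = -20261 - 1*17982 = -20261 - 17982 = -38243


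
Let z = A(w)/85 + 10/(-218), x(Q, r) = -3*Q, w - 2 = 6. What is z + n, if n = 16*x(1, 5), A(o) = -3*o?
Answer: -447761/9265 ≈ -48.328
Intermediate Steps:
w = 8 (w = 2 + 6 = 8)
z = -3041/9265 (z = -3*8/85 + 10/(-218) = -24*1/85 + 10*(-1/218) = -24/85 - 5/109 = -3041/9265 ≈ -0.32822)
n = -48 (n = 16*(-3*1) = 16*(-3) = -48)
z + n = -3041/9265 - 48 = -447761/9265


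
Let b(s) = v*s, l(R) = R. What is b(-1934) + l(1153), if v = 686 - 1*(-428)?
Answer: -2153323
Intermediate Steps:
v = 1114 (v = 686 + 428 = 1114)
b(s) = 1114*s
b(-1934) + l(1153) = 1114*(-1934) + 1153 = -2154476 + 1153 = -2153323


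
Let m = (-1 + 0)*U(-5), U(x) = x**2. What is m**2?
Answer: 625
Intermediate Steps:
m = -25 (m = (-1 + 0)*(-5)**2 = -1*25 = -25)
m**2 = (-25)**2 = 625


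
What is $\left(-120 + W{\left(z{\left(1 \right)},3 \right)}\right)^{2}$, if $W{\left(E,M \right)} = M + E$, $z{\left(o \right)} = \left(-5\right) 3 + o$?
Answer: $17161$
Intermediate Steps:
$z{\left(o \right)} = -15 + o$
$W{\left(E,M \right)} = E + M$
$\left(-120 + W{\left(z{\left(1 \right)},3 \right)}\right)^{2} = \left(-120 + \left(\left(-15 + 1\right) + 3\right)\right)^{2} = \left(-120 + \left(-14 + 3\right)\right)^{2} = \left(-120 - 11\right)^{2} = \left(-131\right)^{2} = 17161$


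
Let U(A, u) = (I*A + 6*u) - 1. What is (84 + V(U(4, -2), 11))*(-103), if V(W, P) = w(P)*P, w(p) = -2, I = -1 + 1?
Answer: -6386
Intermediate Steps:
I = 0
U(A, u) = -1 + 6*u (U(A, u) = (0*A + 6*u) - 1 = (0 + 6*u) - 1 = 6*u - 1 = -1 + 6*u)
V(W, P) = -2*P
(84 + V(U(4, -2), 11))*(-103) = (84 - 2*11)*(-103) = (84 - 22)*(-103) = 62*(-103) = -6386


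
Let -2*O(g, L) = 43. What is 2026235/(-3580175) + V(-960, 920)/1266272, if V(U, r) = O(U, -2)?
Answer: -1026336647873/1813390143040 ≈ -0.56598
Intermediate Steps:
O(g, L) = -43/2 (O(g, L) = -½*43 = -43/2)
V(U, r) = -43/2
2026235/(-3580175) + V(-960, 920)/1266272 = 2026235/(-3580175) - 43/2/1266272 = 2026235*(-1/3580175) - 43/2*1/1266272 = -405247/716035 - 43/2532544 = -1026336647873/1813390143040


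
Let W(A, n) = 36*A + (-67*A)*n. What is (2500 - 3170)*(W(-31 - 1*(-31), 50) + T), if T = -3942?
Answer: 2641140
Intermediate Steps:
W(A, n) = 36*A - 67*A*n
(2500 - 3170)*(W(-31 - 1*(-31), 50) + T) = (2500 - 3170)*((-31 - 1*(-31))*(36 - 67*50) - 3942) = -670*((-31 + 31)*(36 - 3350) - 3942) = -670*(0*(-3314) - 3942) = -670*(0 - 3942) = -670*(-3942) = 2641140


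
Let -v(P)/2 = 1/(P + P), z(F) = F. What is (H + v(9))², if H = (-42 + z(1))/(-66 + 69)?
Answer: 15376/81 ≈ 189.83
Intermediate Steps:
H = -41/3 (H = (-42 + 1)/(-66 + 69) = -41/3 ≈ -13.667)
v(P) = -1/P (v(P) = -2/(P + P) = -2*1/(2*P) = -1/P)
(H + v(9))² = (-41/3 - 1/9)² = (-41/3 - 1*⅑)² = (-41/3 - ⅑)² = (-124/9)² = 15376/81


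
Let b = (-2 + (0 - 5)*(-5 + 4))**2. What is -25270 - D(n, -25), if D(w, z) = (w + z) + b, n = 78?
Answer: -25332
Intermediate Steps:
b = 9 (b = (-2 - 5*(-1))**2 = (-2 + 5)**2 = 3**2 = 9)
D(w, z) = 9 + w + z (D(w, z) = (w + z) + 9 = 9 + w + z)
-25270 - D(n, -25) = -25270 - (9 + 78 - 25) = -25270 - 1*62 = -25270 - 62 = -25332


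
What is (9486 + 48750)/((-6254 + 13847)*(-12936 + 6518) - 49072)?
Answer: -29118/24390473 ≈ -0.0011938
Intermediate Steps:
(9486 + 48750)/((-6254 + 13847)*(-12936 + 6518) - 49072) = 58236/(7593*(-6418) - 49072) = 58236/(-48731874 - 49072) = 58236/(-48780946) = 58236*(-1/48780946) = -29118/24390473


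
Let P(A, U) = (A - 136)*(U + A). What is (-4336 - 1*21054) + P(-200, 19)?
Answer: 35426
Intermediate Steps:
P(A, U) = (-136 + A)*(A + U)
(-4336 - 1*21054) + P(-200, 19) = (-4336 - 1*21054) + ((-200)² - 136*(-200) - 136*19 - 200*19) = (-4336 - 21054) + (40000 + 27200 - 2584 - 3800) = -25390 + 60816 = 35426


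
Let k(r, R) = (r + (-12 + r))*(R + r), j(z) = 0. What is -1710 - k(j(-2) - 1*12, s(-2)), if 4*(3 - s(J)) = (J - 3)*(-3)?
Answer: -2169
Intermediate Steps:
s(J) = ¾ + 3*J/4 (s(J) = 3 - (J - 3)*(-3)/4 = 3 - (-3 + J)*(-3)/4 = 3 - (9 - 3*J)/4 = 3 + (-9/4 + 3*J/4) = ¾ + 3*J/4)
k(r, R) = (-12 + 2*r)*(R + r)
-1710 - k(j(-2) - 1*12, s(-2)) = -1710 - (-12*(¾ + (¾)*(-2)) - 12*(0 - 1*12) + 2*(0 - 1*12)² + 2*(¾ + (¾)*(-2))*(0 - 1*12)) = -1710 - (-12*(¾ - 3/2) - 12*(0 - 12) + 2*(0 - 12)² + 2*(¾ - 3/2)*(0 - 12)) = -1710 - (-12*(-¾) - 12*(-12) + 2*(-12)² + 2*(-¾)*(-12)) = -1710 - (9 + 144 + 2*144 + 18) = -1710 - (9 + 144 + 288 + 18) = -1710 - 1*459 = -1710 - 459 = -2169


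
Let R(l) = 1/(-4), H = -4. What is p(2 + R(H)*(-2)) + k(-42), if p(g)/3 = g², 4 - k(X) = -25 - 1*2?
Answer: 199/4 ≈ 49.750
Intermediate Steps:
k(X) = 31 (k(X) = 4 - (-25 - 1*2) = 4 - (-25 - 2) = 4 - 1*(-27) = 4 + 27 = 31)
R(l) = -¼
p(g) = 3*g²
p(2 + R(H)*(-2)) + k(-42) = 3*(2 - ¼*(-2))² + 31 = 3*(2 + ½)² + 31 = 3*(5/2)² + 31 = 3*(25/4) + 31 = 75/4 + 31 = 199/4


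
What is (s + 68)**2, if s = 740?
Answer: 652864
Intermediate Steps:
(s + 68)**2 = (740 + 68)**2 = 808**2 = 652864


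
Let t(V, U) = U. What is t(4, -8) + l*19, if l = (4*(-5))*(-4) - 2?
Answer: 1474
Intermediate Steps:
l = 78 (l = -20*(-4) - 2 = 80 - 2 = 78)
t(4, -8) + l*19 = -8 + 78*19 = -8 + 1482 = 1474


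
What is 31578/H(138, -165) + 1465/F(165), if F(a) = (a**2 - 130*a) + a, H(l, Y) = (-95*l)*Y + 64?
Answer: 335668183/1284949116 ≈ 0.26123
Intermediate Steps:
H(l, Y) = 64 - 95*Y*l (H(l, Y) = -95*Y*l + 64 = 64 - 95*Y*l)
F(a) = a**2 - 129*a
31578/H(138, -165) + 1465/F(165) = 31578/(64 - 95*(-165)*138) + 1465/((165*(-129 + 165))) = 31578/(64 + 2163150) + 1465/((165*36)) = 31578/2163214 + 1465/5940 = 31578*(1/2163214) + 1465*(1/5940) = 15789/1081607 + 293/1188 = 335668183/1284949116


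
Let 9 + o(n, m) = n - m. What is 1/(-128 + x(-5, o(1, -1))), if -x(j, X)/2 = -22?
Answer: -1/84 ≈ -0.011905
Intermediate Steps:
o(n, m) = -9 + n - m (o(n, m) = -9 + (n - m) = -9 + n - m)
x(j, X) = 44 (x(j, X) = -2*(-22) = 44)
1/(-128 + x(-5, o(1, -1))) = 1/(-128 + 44) = 1/(-84) = -1/84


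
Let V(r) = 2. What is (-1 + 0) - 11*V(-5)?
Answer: -23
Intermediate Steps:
(-1 + 0) - 11*V(-5) = (-1 + 0) - 11*2 = -1 - 22 = -23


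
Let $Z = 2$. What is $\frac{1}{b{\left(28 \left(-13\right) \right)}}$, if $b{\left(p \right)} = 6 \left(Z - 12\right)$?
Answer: $- \frac{1}{60} \approx -0.016667$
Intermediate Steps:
$b{\left(p \right)} = -60$ ($b{\left(p \right)} = 6 \left(2 - 12\right) = 6 \left(-10\right) = -60$)
$\frac{1}{b{\left(28 \left(-13\right) \right)}} = \frac{1}{-60} = - \frac{1}{60}$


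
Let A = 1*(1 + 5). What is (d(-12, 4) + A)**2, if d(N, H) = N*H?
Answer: 1764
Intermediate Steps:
d(N, H) = H*N
A = 6 (A = 1*6 = 6)
(d(-12, 4) + A)**2 = (4*(-12) + 6)**2 = (-48 + 6)**2 = (-42)**2 = 1764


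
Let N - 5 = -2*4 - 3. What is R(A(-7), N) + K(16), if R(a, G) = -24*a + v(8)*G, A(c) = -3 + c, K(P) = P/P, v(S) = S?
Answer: 193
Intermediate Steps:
K(P) = 1
N = -6 (N = 5 + (-2*4 - 3) = 5 + (-8 - 3) = 5 - 11 = -6)
R(a, G) = -24*a + 8*G
R(A(-7), N) + K(16) = (-24*(-3 - 7) + 8*(-6)) + 1 = (-24*(-10) - 48) + 1 = (240 - 48) + 1 = 192 + 1 = 193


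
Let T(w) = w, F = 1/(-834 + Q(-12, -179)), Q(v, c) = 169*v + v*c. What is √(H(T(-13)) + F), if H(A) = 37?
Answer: √18861738/714 ≈ 6.0826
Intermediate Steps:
Q(v, c) = 169*v + c*v
F = -1/714 (F = 1/(-834 - 12*(169 - 179)) = 1/(-834 - 12*(-10)) = 1/(-834 + 120) = 1/(-714) = -1/714 ≈ -0.0014006)
√(H(T(-13)) + F) = √(37 - 1/714) = √(26417/714) = √18861738/714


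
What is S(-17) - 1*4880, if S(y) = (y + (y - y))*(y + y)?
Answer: -4302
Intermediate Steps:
S(y) = 2*y² (S(y) = (y + 0)*(2*y) = y*(2*y) = 2*y²)
S(-17) - 1*4880 = 2*(-17)² - 1*4880 = 2*289 - 4880 = 578 - 4880 = -4302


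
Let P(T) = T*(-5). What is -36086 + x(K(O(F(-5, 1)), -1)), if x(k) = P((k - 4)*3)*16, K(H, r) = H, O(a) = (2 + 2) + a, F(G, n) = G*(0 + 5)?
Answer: -30086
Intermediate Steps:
F(G, n) = 5*G (F(G, n) = G*5 = 5*G)
P(T) = -5*T
O(a) = 4 + a
x(k) = 960 - 240*k (x(k) = -5*(k - 4)*3*16 = -5*(-4 + k)*3*16 = -5*(-12 + 3*k)*16 = (60 - 15*k)*16 = 960 - 240*k)
-36086 + x(K(O(F(-5, 1)), -1)) = -36086 + (960 - 240*(4 + 5*(-5))) = -36086 + (960 - 240*(4 - 25)) = -36086 + (960 - 240*(-21)) = -36086 + (960 + 5040) = -36086 + 6000 = -30086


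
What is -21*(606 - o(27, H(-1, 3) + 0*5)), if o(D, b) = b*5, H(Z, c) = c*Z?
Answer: -13041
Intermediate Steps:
H(Z, c) = Z*c
o(D, b) = 5*b
-21*(606 - o(27, H(-1, 3) + 0*5)) = -21*(606 - 5*(-1*3 + 0*5)) = -21*(606 - 5*(-3 + 0)) = -21*(606 - 5*(-3)) = -21*(606 - 1*(-15)) = -21*(606 + 15) = -21*621 = -13041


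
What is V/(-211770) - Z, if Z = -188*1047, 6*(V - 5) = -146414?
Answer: 62525976176/317655 ≈ 1.9684e+5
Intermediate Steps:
V = -73192/3 (V = 5 + (1/6)*(-146414) = 5 - 73207/3 = -73192/3 ≈ -24397.)
Z = -196836
V/(-211770) - Z = -73192/3/(-211770) - 1*(-196836) = -73192/3*(-1/211770) + 196836 = 36596/317655 + 196836 = 62525976176/317655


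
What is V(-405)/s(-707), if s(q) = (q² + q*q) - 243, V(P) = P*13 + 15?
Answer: -1050/199891 ≈ -0.0052529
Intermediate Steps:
V(P) = 15 + 13*P (V(P) = 13*P + 15 = 15 + 13*P)
s(q) = -243 + 2*q² (s(q) = (q² + q²) - 243 = 2*q² - 243 = -243 + 2*q²)
V(-405)/s(-707) = (15 + 13*(-405))/(-243 + 2*(-707)²) = (15 - 5265)/(-243 + 2*499849) = -5250/(-243 + 999698) = -5250/999455 = -5250*1/999455 = -1050/199891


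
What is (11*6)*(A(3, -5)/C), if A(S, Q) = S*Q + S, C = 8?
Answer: -99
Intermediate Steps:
A(S, Q) = S + Q*S (A(S, Q) = Q*S + S = S + Q*S)
(11*6)*(A(3, -5)/C) = (11*6)*((3*(1 - 5))/8) = 66*((3*(-4))*(⅛)) = 66*(-12*⅛) = 66*(-3/2) = -99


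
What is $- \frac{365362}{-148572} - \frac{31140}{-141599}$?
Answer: $\frac{28180712959}{10518823314} \approx 2.6791$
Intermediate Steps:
$- \frac{365362}{-148572} - \frac{31140}{-141599} = \left(-365362\right) \left(- \frac{1}{148572}\right) - - \frac{31140}{141599} = \frac{182681}{74286} + \frac{31140}{141599} = \frac{28180712959}{10518823314}$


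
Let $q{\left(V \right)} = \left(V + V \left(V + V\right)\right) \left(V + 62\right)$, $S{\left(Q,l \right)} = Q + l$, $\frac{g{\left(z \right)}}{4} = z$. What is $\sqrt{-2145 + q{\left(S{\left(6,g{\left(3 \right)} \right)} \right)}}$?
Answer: $\sqrt{51135} \approx 226.13$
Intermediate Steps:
$g{\left(z \right)} = 4 z$
$q{\left(V \right)} = \left(62 + V\right) \left(V + 2 V^{2}\right)$ ($q{\left(V \right)} = \left(V + V 2 V\right) \left(62 + V\right) = \left(V + 2 V^{2}\right) \left(62 + V\right) = \left(62 + V\right) \left(V + 2 V^{2}\right)$)
$\sqrt{-2145 + q{\left(S{\left(6,g{\left(3 \right)} \right)} \right)}} = \sqrt{-2145 + \left(6 + 4 \cdot 3\right) \left(62 + 2 \left(6 + 4 \cdot 3\right)^{2} + 125 \left(6 + 4 \cdot 3\right)\right)} = \sqrt{-2145 + \left(6 + 12\right) \left(62 + 2 \left(6 + 12\right)^{2} + 125 \left(6 + 12\right)\right)} = \sqrt{-2145 + 18 \left(62 + 2 \cdot 18^{2} + 125 \cdot 18\right)} = \sqrt{-2145 + 18 \left(62 + 2 \cdot 324 + 2250\right)} = \sqrt{-2145 + 18 \left(62 + 648 + 2250\right)} = \sqrt{-2145 + 18 \cdot 2960} = \sqrt{-2145 + 53280} = \sqrt{51135}$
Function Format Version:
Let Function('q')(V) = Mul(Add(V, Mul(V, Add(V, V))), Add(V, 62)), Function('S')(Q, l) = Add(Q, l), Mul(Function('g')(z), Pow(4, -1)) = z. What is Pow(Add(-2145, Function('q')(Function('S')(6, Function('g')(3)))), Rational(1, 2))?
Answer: Pow(51135, Rational(1, 2)) ≈ 226.13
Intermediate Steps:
Function('g')(z) = Mul(4, z)
Function('q')(V) = Mul(Add(62, V), Add(V, Mul(2, Pow(V, 2)))) (Function('q')(V) = Mul(Add(V, Mul(V, Mul(2, V))), Add(62, V)) = Mul(Add(V, Mul(2, Pow(V, 2))), Add(62, V)) = Mul(Add(62, V), Add(V, Mul(2, Pow(V, 2)))))
Pow(Add(-2145, Function('q')(Function('S')(6, Function('g')(3)))), Rational(1, 2)) = Pow(Add(-2145, Mul(Add(6, Mul(4, 3)), Add(62, Mul(2, Pow(Add(6, Mul(4, 3)), 2)), Mul(125, Add(6, Mul(4, 3)))))), Rational(1, 2)) = Pow(Add(-2145, Mul(Add(6, 12), Add(62, Mul(2, Pow(Add(6, 12), 2)), Mul(125, Add(6, 12))))), Rational(1, 2)) = Pow(Add(-2145, Mul(18, Add(62, Mul(2, Pow(18, 2)), Mul(125, 18)))), Rational(1, 2)) = Pow(Add(-2145, Mul(18, Add(62, Mul(2, 324), 2250))), Rational(1, 2)) = Pow(Add(-2145, Mul(18, Add(62, 648, 2250))), Rational(1, 2)) = Pow(Add(-2145, Mul(18, 2960)), Rational(1, 2)) = Pow(Add(-2145, 53280), Rational(1, 2)) = Pow(51135, Rational(1, 2))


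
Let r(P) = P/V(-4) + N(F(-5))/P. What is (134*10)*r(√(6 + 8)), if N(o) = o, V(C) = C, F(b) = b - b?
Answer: -335*√14 ≈ -1253.5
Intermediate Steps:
F(b) = 0
r(P) = -P/4 (r(P) = P/(-4) + 0/P = P*(-¼) + 0 = -P/4 + 0 = -P/4)
(134*10)*r(√(6 + 8)) = (134*10)*(-√(6 + 8)/4) = 1340*(-√14/4) = -335*√14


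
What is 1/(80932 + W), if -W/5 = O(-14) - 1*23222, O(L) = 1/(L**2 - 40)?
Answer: 156/30738547 ≈ 5.0751e-6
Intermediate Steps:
O(L) = 1/(-40 + L**2)
W = 18113155/156 (W = -5*(1/(-40 + (-14)**2) - 1*23222) = -5*(1/(-40 + 196) - 23222) = -5*(1/156 - 23222) = -5*(-3622631/156) = 18113155/156 ≈ 1.1611e+5)
1/(80932 + W) = 1/(80932 + 18113155/156) = 1/(30738547/156) = 156/30738547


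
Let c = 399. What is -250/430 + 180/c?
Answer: -745/5719 ≈ -0.13027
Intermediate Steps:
-250/430 + 180/c = -250/430 + 180/399 = -250*1/430 + 180*(1/399) = -25/43 + 60/133 = -745/5719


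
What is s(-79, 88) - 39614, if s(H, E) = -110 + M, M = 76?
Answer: -39648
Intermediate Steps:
s(H, E) = -34 (s(H, E) = -110 + 76 = -34)
s(-79, 88) - 39614 = -34 - 39614 = -39648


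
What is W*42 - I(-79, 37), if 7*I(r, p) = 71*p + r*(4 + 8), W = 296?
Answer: 85345/7 ≈ 12192.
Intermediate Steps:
I(r, p) = 12*r/7 + 71*p/7 (I(r, p) = (71*p + r*(4 + 8))/7 = (71*p + r*12)/7 = (71*p + 12*r)/7 = (12*r + 71*p)/7 = 12*r/7 + 71*p/7)
W*42 - I(-79, 37) = 296*42 - ((12/7)*(-79) + (71/7)*37) = 12432 - (-948/7 + 2627/7) = 12432 - 1*1679/7 = 12432 - 1679/7 = 85345/7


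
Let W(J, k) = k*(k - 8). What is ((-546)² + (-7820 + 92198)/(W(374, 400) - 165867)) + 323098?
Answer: 5632462960/9067 ≈ 6.2121e+5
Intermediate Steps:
W(J, k) = k*(-8 + k)
((-546)² + (-7820 + 92198)/(W(374, 400) - 165867)) + 323098 = ((-546)² + (-7820 + 92198)/(400*(-8 + 400) - 165867)) + 323098 = (298116 + 84378/(400*392 - 165867)) + 323098 = (298116 + 84378/(156800 - 165867)) + 323098 = (298116 + 84378/(-9067)) + 323098 = (298116 + 84378*(-1/9067)) + 323098 = (298116 - 84378/9067) + 323098 = 2702933394/9067 + 323098 = 5632462960/9067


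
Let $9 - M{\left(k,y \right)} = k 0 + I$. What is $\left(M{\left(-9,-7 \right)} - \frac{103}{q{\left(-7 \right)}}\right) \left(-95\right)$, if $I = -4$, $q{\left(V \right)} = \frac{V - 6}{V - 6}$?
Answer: $8550$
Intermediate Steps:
$q{\left(V \right)} = 1$ ($q{\left(V \right)} = \frac{-6 + V}{-6 + V} = 1$)
$M{\left(k,y \right)} = 13$ ($M{\left(k,y \right)} = 9 - \left(k 0 - 4\right) = 9 - \left(0 - 4\right) = 9 - -4 = 9 + 4 = 13$)
$\left(M{\left(-9,-7 \right)} - \frac{103}{q{\left(-7 \right)}}\right) \left(-95\right) = \left(13 - \frac{103}{1}\right) \left(-95\right) = \left(13 - 103\right) \left(-95\right) = \left(-90\right) \left(-95\right) = 8550$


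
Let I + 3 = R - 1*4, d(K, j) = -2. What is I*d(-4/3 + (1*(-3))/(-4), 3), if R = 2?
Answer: 10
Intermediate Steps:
I = -5 (I = -3 + (2 - 1*4) = -3 + (2 - 4) = -3 - 2 = -5)
I*d(-4/3 + (1*(-3))/(-4), 3) = -5*(-2) = 10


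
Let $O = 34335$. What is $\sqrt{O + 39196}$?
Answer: $23 \sqrt{139} \approx 271.17$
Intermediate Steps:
$\sqrt{O + 39196} = \sqrt{34335 + 39196} = \sqrt{73531} = 23 \sqrt{139}$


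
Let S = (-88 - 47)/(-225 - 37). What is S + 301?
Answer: 78997/262 ≈ 301.52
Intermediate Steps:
S = 135/262 (S = -135/(-262) = -135*(-1/262) = 135/262 ≈ 0.51527)
S + 301 = 135/262 + 301 = 78997/262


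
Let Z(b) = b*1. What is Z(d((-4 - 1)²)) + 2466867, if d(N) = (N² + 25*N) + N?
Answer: 2468142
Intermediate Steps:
d(N) = N² + 26*N
Z(b) = b
Z(d((-4 - 1)²)) + 2466867 = (-4 - 1)²*(26 + (-4 - 1)²) + 2466867 = (-5)²*(26 + (-5)²) + 2466867 = 25*(26 + 25) + 2466867 = 25*51 + 2466867 = 1275 + 2466867 = 2468142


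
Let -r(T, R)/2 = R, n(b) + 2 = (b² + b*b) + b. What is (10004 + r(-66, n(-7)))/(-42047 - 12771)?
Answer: -4913/27409 ≈ -0.17925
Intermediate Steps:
n(b) = -2 + b + 2*b² (n(b) = -2 + ((b² + b*b) + b) = -2 + ((b² + b²) + b) = -2 + (2*b² + b) = -2 + (b + 2*b²) = -2 + b + 2*b²)
r(T, R) = -2*R
(10004 + r(-66, n(-7)))/(-42047 - 12771) = (10004 - 2*(-2 - 7 + 2*(-7)²))/(-42047 - 12771) = (10004 - 2*(-2 - 7 + 2*49))/(-54818) = (10004 - 2*(-2 - 7 + 98))*(-1/54818) = (10004 - 2*89)*(-1/54818) = (10004 - 178)*(-1/54818) = 9826*(-1/54818) = -4913/27409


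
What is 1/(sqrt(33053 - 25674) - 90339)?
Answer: -90339/8161127542 - sqrt(7379)/8161127542 ≈ -1.1080e-5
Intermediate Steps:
1/(sqrt(33053 - 25674) - 90339) = 1/(sqrt(7379) - 90339) = 1/(-90339 + sqrt(7379))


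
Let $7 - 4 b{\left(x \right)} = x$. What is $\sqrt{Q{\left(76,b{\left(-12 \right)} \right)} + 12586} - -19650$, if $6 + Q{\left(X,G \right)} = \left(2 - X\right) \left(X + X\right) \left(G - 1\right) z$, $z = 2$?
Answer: $19650 + 2 i \sqrt{17945} \approx 19650.0 + 267.92 i$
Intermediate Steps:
$b{\left(x \right)} = \frac{7}{4} - \frac{x}{4}$
$Q{\left(X,G \right)} = -6 + 4 X \left(-1 + G\right) \left(2 - X\right)$ ($Q{\left(X,G \right)} = -6 + \left(2 - X\right) \left(X + X\right) \left(G - 1\right) 2 = -6 + \left(2 - X\right) 2 X \left(-1 + G\right) 2 = -6 + 2 X \left(-1 + G\right) \left(2 - X\right) 2 = -6 + 4 X \left(-1 + G\right) \left(2 - X\right)$)
$\sqrt{Q{\left(76,b{\left(-12 \right)} \right)} + 12586} - -19650 = \sqrt{\left(-6 - 608 + 4 \cdot 76^{2} - 4 \left(\frac{7}{4} - -3\right) 76^{2} + 8 \left(\frac{7}{4} - -3\right) 76\right) + 12586} - -19650 = \sqrt{\left(-6 - 608 + 4 \cdot 5776 - 4 \left(\frac{7}{4} + 3\right) 5776 + 8 \left(\frac{7}{4} + 3\right) 76\right) + 12586} + 19650 = \sqrt{\left(-6 - 608 + 23104 - 19 \cdot 5776 + 8 \cdot \frac{19}{4} \cdot 76\right) + 12586} + 19650 = \sqrt{\left(-6 - 608 + 23104 - 109744 + 2888\right) + 12586} + 19650 = \sqrt{-84366 + 12586} + 19650 = \sqrt{-71780} + 19650 = 2 i \sqrt{17945} + 19650 = 19650 + 2 i \sqrt{17945}$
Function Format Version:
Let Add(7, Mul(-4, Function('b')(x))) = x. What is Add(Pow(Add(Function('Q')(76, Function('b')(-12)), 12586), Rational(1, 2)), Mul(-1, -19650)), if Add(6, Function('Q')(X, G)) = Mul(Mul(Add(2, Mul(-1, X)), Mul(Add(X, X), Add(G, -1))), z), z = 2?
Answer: Add(19650, Mul(2, I, Pow(17945, Rational(1, 2)))) ≈ Add(19650., Mul(267.92, I))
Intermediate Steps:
Function('b')(x) = Add(Rational(7, 4), Mul(Rational(-1, 4), x))
Function('Q')(X, G) = Add(-6, Mul(4, X, Add(-1, G), Add(2, Mul(-1, X)))) (Function('Q')(X, G) = Add(-6, Mul(Mul(Add(2, Mul(-1, X)), Mul(Add(X, X), Add(G, -1))), 2)) = Add(-6, Mul(Mul(Add(2, Mul(-1, X)), Mul(Mul(2, X), Add(-1, G))), 2)) = Add(-6, Mul(Mul(Add(2, Mul(-1, X)), Mul(2, X, Add(-1, G))), 2)) = Add(-6, Mul(Mul(2, X, Add(-1, G), Add(2, Mul(-1, X))), 2)) = Add(-6, Mul(4, X, Add(-1, G), Add(2, Mul(-1, X)))))
Add(Pow(Add(Function('Q')(76, Function('b')(-12)), 12586), Rational(1, 2)), Mul(-1, -19650)) = Add(Pow(Add(Add(-6, Mul(-8, 76), Mul(4, Pow(76, 2)), Mul(-4, Add(Rational(7, 4), Mul(Rational(-1, 4), -12)), Pow(76, 2)), Mul(8, Add(Rational(7, 4), Mul(Rational(-1, 4), -12)), 76)), 12586), Rational(1, 2)), Mul(-1, -19650)) = Add(Pow(Add(Add(-6, -608, Mul(4, 5776), Mul(-4, Add(Rational(7, 4), 3), 5776), Mul(8, Add(Rational(7, 4), 3), 76)), 12586), Rational(1, 2)), 19650) = Add(Pow(Add(Add(-6, -608, 23104, Mul(-4, Rational(19, 4), 5776), Mul(8, Rational(19, 4), 76)), 12586), Rational(1, 2)), 19650) = Add(Pow(Add(Add(-6, -608, 23104, -109744, 2888), 12586), Rational(1, 2)), 19650) = Add(Pow(Add(-84366, 12586), Rational(1, 2)), 19650) = Add(Pow(-71780, Rational(1, 2)), 19650) = Add(Mul(2, I, Pow(17945, Rational(1, 2))), 19650) = Add(19650, Mul(2, I, Pow(17945, Rational(1, 2))))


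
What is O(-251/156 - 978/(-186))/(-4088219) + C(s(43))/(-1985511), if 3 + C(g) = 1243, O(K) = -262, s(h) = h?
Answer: -4549187678/8117203794909 ≈ -0.00056044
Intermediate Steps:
C(g) = 1240 (C(g) = -3 + 1243 = 1240)
O(-251/156 - 978/(-186))/(-4088219) + C(s(43))/(-1985511) = -262/(-4088219) + 1240/(-1985511) = -262*(-1/4088219) + 1240*(-1/1985511) = 262/4088219 - 1240/1985511 = -4549187678/8117203794909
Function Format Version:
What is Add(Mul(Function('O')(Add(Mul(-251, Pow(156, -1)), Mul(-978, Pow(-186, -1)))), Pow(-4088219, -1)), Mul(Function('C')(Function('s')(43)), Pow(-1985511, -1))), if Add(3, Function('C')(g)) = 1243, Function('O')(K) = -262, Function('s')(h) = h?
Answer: Rational(-4549187678, 8117203794909) ≈ -0.00056044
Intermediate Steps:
Function('C')(g) = 1240 (Function('C')(g) = Add(-3, 1243) = 1240)
Add(Mul(Function('O')(Add(Mul(-251, Pow(156, -1)), Mul(-978, Pow(-186, -1)))), Pow(-4088219, -1)), Mul(Function('C')(Function('s')(43)), Pow(-1985511, -1))) = Add(Mul(-262, Pow(-4088219, -1)), Mul(1240, Pow(-1985511, -1))) = Add(Mul(-262, Rational(-1, 4088219)), Mul(1240, Rational(-1, 1985511))) = Add(Rational(262, 4088219), Rational(-1240, 1985511)) = Rational(-4549187678, 8117203794909)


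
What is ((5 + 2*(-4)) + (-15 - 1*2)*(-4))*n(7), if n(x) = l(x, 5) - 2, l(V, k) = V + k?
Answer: 650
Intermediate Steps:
n(x) = 3 + x (n(x) = (x + 5) - 2 = (5 + x) - 2 = 3 + x)
((5 + 2*(-4)) + (-15 - 1*2)*(-4))*n(7) = ((5 + 2*(-4)) + (-15 - 1*2)*(-4))*(3 + 7) = ((5 - 8) + (-15 - 2)*(-4))*10 = (-3 - 17*(-4))*10 = (-3 + 68)*10 = 65*10 = 650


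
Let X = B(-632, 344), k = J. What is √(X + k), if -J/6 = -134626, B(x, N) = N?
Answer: 10*√8081 ≈ 898.94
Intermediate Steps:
J = 807756 (J = -6*(-134626) = 807756)
k = 807756
X = 344
√(X + k) = √(344 + 807756) = √808100 = 10*√8081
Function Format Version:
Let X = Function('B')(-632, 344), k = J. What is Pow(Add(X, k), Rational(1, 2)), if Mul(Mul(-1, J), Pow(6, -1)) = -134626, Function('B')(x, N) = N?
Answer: Mul(10, Pow(8081, Rational(1, 2))) ≈ 898.94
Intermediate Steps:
J = 807756 (J = Mul(-6, -134626) = 807756)
k = 807756
X = 344
Pow(Add(X, k), Rational(1, 2)) = Pow(Add(344, 807756), Rational(1, 2)) = Pow(808100, Rational(1, 2)) = Mul(10, Pow(8081, Rational(1, 2)))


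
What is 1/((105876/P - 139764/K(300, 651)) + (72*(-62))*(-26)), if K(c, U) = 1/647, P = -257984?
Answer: -64496/5824714019493 ≈ -1.1073e-8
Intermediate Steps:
K(c, U) = 1/647
1/((105876/P - 139764/K(300, 651)) + (72*(-62))*(-26)) = 1/((105876/(-257984) - 139764/1/647) + (72*(-62))*(-26)) = 1/((105876*(-1/257984) - 139764*647) - 4464*(-26)) = 1/((-26469/64496 - 90427308) + 116064) = 1/(-5832199683237/64496 + 116064) = 1/(-5824714019493/64496) = -64496/5824714019493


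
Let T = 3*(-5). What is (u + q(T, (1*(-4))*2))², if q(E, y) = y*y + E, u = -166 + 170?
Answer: 2809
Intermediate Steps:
T = -15
u = 4
q(E, y) = E + y² (q(E, y) = y² + E = E + y²)
(u + q(T, (1*(-4))*2))² = (4 + (-15 + ((1*(-4))*2)²))² = (4 + (-15 + (-4*2)²))² = (4 + (-15 + (-8)²))² = (4 + (-15 + 64))² = (4 + 49)² = 53² = 2809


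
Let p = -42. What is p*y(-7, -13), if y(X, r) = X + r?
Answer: 840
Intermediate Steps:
p*y(-7, -13) = -42*(-7 - 13) = -42*(-20) = 840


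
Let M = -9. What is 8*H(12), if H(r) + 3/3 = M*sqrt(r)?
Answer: -8 - 144*sqrt(3) ≈ -257.42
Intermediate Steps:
H(r) = -1 - 9*sqrt(r)
8*H(12) = 8*(-1 - 18*sqrt(3)) = -8 - 144*sqrt(3)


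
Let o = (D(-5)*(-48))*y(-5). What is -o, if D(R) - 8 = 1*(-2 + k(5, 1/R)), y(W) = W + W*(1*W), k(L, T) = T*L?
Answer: 4800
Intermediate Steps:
k(L, T) = L*T
y(W) = W + W² (y(W) = W + W*W = W + W²)
D(R) = 6 + 5/R (D(R) = 8 + 1*(-2 + 5*(1/R)) = 8 + 1*(-2 + 5/R) = 8 + (-2 + 5/R) = 6 + 5/R)
o = -4800 (o = ((6 + 5/(-5))*(-48))*(-5*(1 - 5)) = ((6 + 5*(-⅕))*(-48))*(-5*(-4)) = ((6 - 1)*(-48))*20 = (5*(-48))*20 = -240*20 = -4800)
-o = -1*(-4800) = 4800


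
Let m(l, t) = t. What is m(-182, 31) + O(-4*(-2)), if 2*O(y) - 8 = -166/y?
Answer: 197/8 ≈ 24.625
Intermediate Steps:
O(y) = 4 - 83/y (O(y) = 4 + (-166/y)/2 = 4 - 83/y)
m(-182, 31) + O(-4*(-2)) = 31 + (4 - 83/((-4*(-2)))) = 31 + (4 - 83/8) = 31 - 51/8 = 197/8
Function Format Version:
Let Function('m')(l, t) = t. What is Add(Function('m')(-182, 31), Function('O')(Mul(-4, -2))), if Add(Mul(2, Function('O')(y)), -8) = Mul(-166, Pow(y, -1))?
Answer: Rational(197, 8) ≈ 24.625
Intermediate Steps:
Function('O')(y) = Add(4, Mul(-83, Pow(y, -1))) (Function('O')(y) = Add(4, Mul(Rational(1, 2), Mul(-166, Pow(y, -1)))) = Add(4, Mul(-83, Pow(y, -1))))
Add(Function('m')(-182, 31), Function('O')(Mul(-4, -2))) = Add(31, Add(4, Mul(-83, Pow(Mul(-4, -2), -1)))) = Add(31, Add(4, Mul(-83, Pow(8, -1)))) = Add(31, Add(4, Mul(-83, Rational(1, 8)))) = Add(31, Add(4, Rational(-83, 8))) = Add(31, Rational(-51, 8)) = Rational(197, 8)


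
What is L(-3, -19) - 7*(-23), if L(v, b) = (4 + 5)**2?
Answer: 242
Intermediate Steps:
L(v, b) = 81 (L(v, b) = 9**2 = 81)
L(-3, -19) - 7*(-23) = 81 - 7*(-23) = 81 + 161 = 242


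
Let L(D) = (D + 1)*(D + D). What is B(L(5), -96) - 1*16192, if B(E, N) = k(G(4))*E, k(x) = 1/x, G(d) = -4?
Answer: -16207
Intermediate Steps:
L(D) = 2*D*(1 + D) (L(D) = (1 + D)*(2*D) = 2*D*(1 + D))
B(E, N) = -E/4 (B(E, N) = E/(-4) = -E/4)
B(L(5), -96) - 1*16192 = -5*(1 + 5)/2 - 1*16192 = -5*6/2 - 16192 = -1/4*60 - 16192 = -15 - 16192 = -16207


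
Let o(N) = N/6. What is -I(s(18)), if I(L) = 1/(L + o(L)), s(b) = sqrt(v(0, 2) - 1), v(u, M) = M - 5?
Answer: 3*I/7 ≈ 0.42857*I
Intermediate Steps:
o(N) = N/6 (o(N) = N*(1/6) = N/6)
v(u, M) = -5 + M
s(b) = 2*I (s(b) = sqrt((-5 + 2) - 1) = sqrt(-3 - 1) = sqrt(-4) = 2*I)
I(L) = 6/(7*L) (I(L) = 1/(L + L/6) = 1/(7*L/6) = 6/(7*L))
-I(s(18)) = -6/(7*(2*I)) = -6*(-I/2)/7 = -(-3)*I/7 = 3*I/7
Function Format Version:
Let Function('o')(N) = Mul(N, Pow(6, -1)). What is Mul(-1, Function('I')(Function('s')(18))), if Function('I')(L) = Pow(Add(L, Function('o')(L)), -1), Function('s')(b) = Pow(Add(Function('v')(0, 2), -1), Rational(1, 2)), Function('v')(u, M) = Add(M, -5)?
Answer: Mul(Rational(3, 7), I) ≈ Mul(0.42857, I)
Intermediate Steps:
Function('o')(N) = Mul(Rational(1, 6), N) (Function('o')(N) = Mul(N, Rational(1, 6)) = Mul(Rational(1, 6), N))
Function('v')(u, M) = Add(-5, M)
Function('s')(b) = Mul(2, I) (Function('s')(b) = Pow(Add(Add(-5, 2), -1), Rational(1, 2)) = Pow(Add(-3, -1), Rational(1, 2)) = Pow(-4, Rational(1, 2)) = Mul(2, I))
Function('I')(L) = Mul(Rational(6, 7), Pow(L, -1)) (Function('I')(L) = Pow(Add(L, Mul(Rational(1, 6), L)), -1) = Pow(Mul(Rational(7, 6), L), -1) = Mul(Rational(6, 7), Pow(L, -1)))
Mul(-1, Function('I')(Function('s')(18))) = Mul(-1, Mul(Rational(6, 7), Pow(Mul(2, I), -1))) = Mul(-1, Mul(Rational(6, 7), Mul(Rational(-1, 2), I))) = Mul(-1, Mul(Rational(-3, 7), I)) = Mul(Rational(3, 7), I)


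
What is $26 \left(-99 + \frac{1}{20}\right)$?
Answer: $- \frac{25727}{10} \approx -2572.7$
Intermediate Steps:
$26 \left(-99 + \frac{1}{20}\right) = 26 \left(- \frac{1979}{20}\right) = - \frac{25727}{10}$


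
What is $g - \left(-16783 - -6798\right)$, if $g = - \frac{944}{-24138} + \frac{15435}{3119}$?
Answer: $\frac{376055219018}{37643211} \approx 9990.0$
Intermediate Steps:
$g = \frac{187757183}{37643211}$ ($g = \left(-944\right) \left(- \frac{1}{24138}\right) + 15435 \cdot \frac{1}{3119} = \frac{472}{12069} + \frac{15435}{3119} = \frac{187757183}{37643211} \approx 4.9878$)
$g - \left(-16783 - -6798\right) = \frac{187757183}{37643211} - \left(-16783 - -6798\right) = \frac{187757183}{37643211} - \left(-16783 + 6798\right) = \frac{187757183}{37643211} - -9985 = \frac{187757183}{37643211} + 9985 = \frac{376055219018}{37643211}$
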